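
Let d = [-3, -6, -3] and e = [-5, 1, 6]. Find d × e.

(-33, 33, -33)

i: (-6)·6 - (-3)·1 = -36 - (-3) = -33
j: (-3)·(-5) - (-3)·6 = 15 - (-18) = 33
k: (-3)·1 - (-6)·(-5) = -3 - 30 = -33
d × e = (-33, 33, -33)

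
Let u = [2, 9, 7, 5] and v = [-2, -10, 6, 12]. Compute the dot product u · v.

u · v = 2·(-2) + 9·(-10) + 7·6 + 5·12 = -4 - 90 + 42 + 60 = 8

8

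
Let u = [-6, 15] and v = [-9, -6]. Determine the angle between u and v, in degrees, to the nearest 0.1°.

u · v = (-6)·(-9) + 15·(-6) = 54 - 90 = -36
|u|² = 36 + 225 = 261,  |u| = √261 ≈ 16.155494
|v|² = 81 + 36 = 117,  |v| = √117 ≈ 10.816654
cos θ = -36 / (16.155494 · 10.816654) ≈ -0.20601
θ = arccos(-0.20601) ≈ 101.9°

101.9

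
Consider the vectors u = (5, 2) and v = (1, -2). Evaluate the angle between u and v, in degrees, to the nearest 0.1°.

u · v = 5·1 + 2·(-2) = 5 - 4 = 1
|u|² = 25 + 4 = 29,  |u| = √29 ≈ 5.385165
|v|² = 1 + 4 = 5,  |v| = √5 ≈ 2.236068
cos θ = 1 / (5.385165 · 2.236068) ≈ 0.08305
θ = arccos(0.08305) ≈ 85.2°

85.2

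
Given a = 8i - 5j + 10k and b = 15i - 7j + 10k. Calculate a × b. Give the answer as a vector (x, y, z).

i: (-5)·10 - 10·(-7) = -50 - (-70) = 20
j: 10·15 - 8·10 = 150 - 80 = 70
k: 8·(-7) - (-5)·15 = -56 - (-75) = 19
a × b = (20, 70, 19)

(20, 70, 19)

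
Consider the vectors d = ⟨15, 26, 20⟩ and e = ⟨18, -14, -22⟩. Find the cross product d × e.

(-292, 690, -678)

i: 26·(-22) - 20·(-14) = -572 - (-280) = -292
j: 20·18 - 15·(-22) = 360 - (-330) = 690
k: 15·(-14) - 26·18 = -210 - 468 = -678
d × e = (-292, 690, -678)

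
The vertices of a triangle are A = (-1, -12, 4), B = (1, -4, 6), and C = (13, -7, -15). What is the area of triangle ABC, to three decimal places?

AB = (2, 8, 2),  AC = (14, 5, -19)
i: 8·(-19) - 2·5 = -152 - 10 = -162
j: 2·14 - 2·(-19) = 28 - (-38) = 66
k: 2·5 - 8·14 = 10 - 112 = -102
AB × AC = (-162, 66, -102)
|AB × AC| = √41004 ≈ 202.4944
area = ½ · 202.4944 ≈ 101.247

101.247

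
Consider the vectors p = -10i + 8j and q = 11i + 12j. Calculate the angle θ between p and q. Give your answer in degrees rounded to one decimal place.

p · q = (-10)·11 + 8·12 = -110 + 96 = -14
|p|² = 100 + 64 = 164,  |p| = √164 ≈ 12.806248
|q|² = 121 + 144 = 265,  |q| = √265 ≈ 16.278821
cos θ = -14 / (12.806248 · 16.278821) ≈ -0.06716
θ = arccos(-0.06716) ≈ 93.9°

93.9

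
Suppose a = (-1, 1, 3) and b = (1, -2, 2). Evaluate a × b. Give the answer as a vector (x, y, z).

i: 1·2 - 3·(-2) = 2 - (-6) = 8
j: 3·1 - (-1)·2 = 3 - (-2) = 5
k: (-1)·(-2) - 1·1 = 2 - 1 = 1
a × b = (8, 5, 1)

(8, 5, 1)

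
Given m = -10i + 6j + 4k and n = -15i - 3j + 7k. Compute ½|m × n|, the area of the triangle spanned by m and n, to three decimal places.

i: 6·7 - 4·(-3) = 42 - (-12) = 54
j: 4·(-15) - (-10)·7 = -60 - (-70) = 10
k: (-10)·(-3) - 6·(-15) = 30 - (-90) = 120
m × n = (54, 10, 120)
|m × n| = √(54² + 10² + 120²) = √17416 ≈ 131.9697
area = ½ · 131.9697 ≈ 65.985

65.985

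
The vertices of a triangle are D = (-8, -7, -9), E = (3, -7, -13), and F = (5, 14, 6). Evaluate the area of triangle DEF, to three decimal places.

163.941

DE = (11, 0, -4),  DF = (13, 21, 15)
i: 0·15 - (-4)·21 = 0 - (-84) = 84
j: (-4)·13 - 11·15 = -52 - 165 = -217
k: 11·21 - 0·13 = 231 - 0 = 231
DE × DF = (84, -217, 231)
|DE × DF| = √107506 ≈ 327.8811
area = ½ · 327.8811 ≈ 163.941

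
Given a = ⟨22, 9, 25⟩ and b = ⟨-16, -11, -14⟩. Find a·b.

-801

a · b = 22·(-16) + 9·(-11) + 25·(-14) = -352 - 99 - 350 = -801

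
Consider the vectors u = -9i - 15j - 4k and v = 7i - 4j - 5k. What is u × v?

(59, -73, 141)

i: (-15)·(-5) - (-4)·(-4) = 75 - 16 = 59
j: (-4)·7 - (-9)·(-5) = -28 - 45 = -73
k: (-9)·(-4) - (-15)·7 = 36 - (-105) = 141
u × v = (59, -73, 141)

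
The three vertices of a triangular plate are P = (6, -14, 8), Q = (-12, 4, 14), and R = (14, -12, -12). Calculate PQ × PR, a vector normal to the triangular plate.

PQ = (-18, 18, 6)
PR = (8, 2, -20)
i: 18·(-20) - 6·2 = -360 - 12 = -372
j: 6·8 - (-18)·(-20) = 48 - 360 = -312
k: (-18)·2 - 18·8 = -36 - 144 = -180
PQ × PR = (-372, -312, -180)

(-372, -312, -180)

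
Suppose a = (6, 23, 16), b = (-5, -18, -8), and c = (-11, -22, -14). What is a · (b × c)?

b × c:
i: (-18)·(-14) - (-8)·(-22) = 252 - 176 = 76
j: (-8)·(-11) - (-5)·(-14) = 88 - 70 = 18
k: (-5)·(-22) - (-18)·(-11) = 110 - 198 = -88
b × c = (76, 18, -88)
a · (b × c) = 6·76 + 23·18 + 16·(-88) = 456 + 414 - 1408 = -538

-538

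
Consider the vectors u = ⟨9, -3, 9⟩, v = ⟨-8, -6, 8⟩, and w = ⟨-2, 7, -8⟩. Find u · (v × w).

-444

v × w:
i: (-6)·(-8) - 8·7 = 48 - 56 = -8
j: 8·(-2) - (-8)·(-8) = -16 - 64 = -80
k: (-8)·7 - (-6)·(-2) = -56 - 12 = -68
v × w = (-8, -80, -68)
u · (v × w) = 9·(-8) + (-3)·(-80) + 9·(-68) = -72 + 240 - 612 = -444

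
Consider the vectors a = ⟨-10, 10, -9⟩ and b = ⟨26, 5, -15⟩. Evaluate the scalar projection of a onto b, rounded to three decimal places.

a · b = (-10)·26 + 10·5 + (-9)·(-15) = -260 + 50 + 135 = -75
|b| = √(676 + 25 + 225) = √926 ≈ 30.4302
comp_b a = -75 / √926 ≈ -2.465

-2.465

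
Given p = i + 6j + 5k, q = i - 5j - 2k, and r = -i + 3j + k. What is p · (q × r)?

-3

q × r:
i: (-5)·1 - (-2)·3 = -5 - (-6) = 1
j: (-2)·(-1) - 1·1 = 2 - 1 = 1
k: 1·3 - (-5)·(-1) = 3 - 5 = -2
q × r = (1, 1, -2)
p · (q × r) = 1·1 + 6·1 + 5·(-2) = 1 + 6 - 10 = -3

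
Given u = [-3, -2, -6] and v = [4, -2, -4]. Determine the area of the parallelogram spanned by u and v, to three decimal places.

i: (-2)·(-4) - (-6)·(-2) = 8 - 12 = -4
j: (-6)·4 - (-3)·(-4) = -24 - 12 = -36
k: (-3)·(-2) - (-2)·4 = 6 - (-8) = 14
u × v = (-4, -36, 14)
|u × v| = √((-4)² + (-36)² + 14²) = √1508 ≈ 38.8330

38.833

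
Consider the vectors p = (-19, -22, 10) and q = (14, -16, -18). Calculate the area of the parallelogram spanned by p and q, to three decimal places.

851.166

i: (-22)·(-18) - 10·(-16) = 396 - (-160) = 556
j: 10·14 - (-19)·(-18) = 140 - 342 = -202
k: (-19)·(-16) - (-22)·14 = 304 - (-308) = 612
p × q = (556, -202, 612)
|p × q| = √(556² + (-202)² + 612²) = √724484 ≈ 851.1663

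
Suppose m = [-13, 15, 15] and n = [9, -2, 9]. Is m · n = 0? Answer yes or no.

no

m · n = (-13)·9 + 15·(-2) + 15·9 = -117 - 30 + 135 = -12
Nonzero, so the vectors are not orthogonal.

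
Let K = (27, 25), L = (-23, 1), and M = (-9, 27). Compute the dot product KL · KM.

KL = L − K = (-50, -24)
KM = M − K = (-36, 2)
KL · KM = (-50)·(-36) + (-24)·2 = 1800 - 48 = 1752

1752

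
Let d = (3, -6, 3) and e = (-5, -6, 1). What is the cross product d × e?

(12, -18, -48)

i: (-6)·1 - 3·(-6) = -6 - (-18) = 12
j: 3·(-5) - 3·1 = -15 - 3 = -18
k: 3·(-6) - (-6)·(-5) = -18 - 30 = -48
d × e = (12, -18, -48)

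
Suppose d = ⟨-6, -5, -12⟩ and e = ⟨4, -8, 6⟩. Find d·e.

d · e = (-6)·4 + (-5)·(-8) + (-12)·6 = -24 + 40 - 72 = -56

-56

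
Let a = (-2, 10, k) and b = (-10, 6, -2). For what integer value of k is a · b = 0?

40

a · b = (-2)·(-10) + 10·6 + k·(-2) = 80 - 2k
Set equal to 0: -2k = -80, so k = 40.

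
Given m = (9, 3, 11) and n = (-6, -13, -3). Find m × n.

i: 3·(-3) - 11·(-13) = -9 - (-143) = 134
j: 11·(-6) - 9·(-3) = -66 - (-27) = -39
k: 9·(-13) - 3·(-6) = -117 - (-18) = -99
m × n = (134, -39, -99)

(134, -39, -99)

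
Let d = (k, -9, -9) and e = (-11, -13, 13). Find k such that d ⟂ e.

d · e = k·(-11) + (-9)·(-13) + (-9)·13 = 0 - 11k
Set equal to 0: -11k = 0, so k = 0.

0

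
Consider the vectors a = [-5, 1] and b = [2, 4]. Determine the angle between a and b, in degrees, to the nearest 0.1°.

105.3

a · b = (-5)·2 + 1·4 = -10 + 4 = -6
|a|² = 25 + 1 = 26,  |a| = √26 ≈ 5.099020
|b|² = 4 + 16 = 20,  |b| = √20 ≈ 4.472136
cos θ = -6 / (5.099020 · 4.472136) ≈ -0.26312
θ = arccos(-0.26312) ≈ 105.3°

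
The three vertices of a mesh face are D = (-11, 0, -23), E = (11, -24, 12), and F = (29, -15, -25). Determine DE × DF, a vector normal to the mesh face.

DE = (22, -24, 35)
DF = (40, -15, -2)
i: (-24)·(-2) - 35·(-15) = 48 - (-525) = 573
j: 35·40 - 22·(-2) = 1400 - (-44) = 1444
k: 22·(-15) - (-24)·40 = -330 - (-960) = 630
DE × DF = (573, 1444, 630)

(573, 1444, 630)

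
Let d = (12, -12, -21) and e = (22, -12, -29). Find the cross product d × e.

(96, -114, 120)

i: (-12)·(-29) - (-21)·(-12) = 348 - 252 = 96
j: (-21)·22 - 12·(-29) = -462 - (-348) = -114
k: 12·(-12) - (-12)·22 = -144 - (-264) = 120
d × e = (96, -114, 120)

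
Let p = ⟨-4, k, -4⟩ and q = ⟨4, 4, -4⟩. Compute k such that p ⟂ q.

p · q = (-4)·4 + k·4 + (-4)·(-4) = 0 + 4k
Set equal to 0: 4k = 0, so k = 0.

0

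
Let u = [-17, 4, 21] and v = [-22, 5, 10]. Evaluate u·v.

604

u · v = (-17)·(-22) + 4·5 + 21·10 = 374 + 20 + 210 = 604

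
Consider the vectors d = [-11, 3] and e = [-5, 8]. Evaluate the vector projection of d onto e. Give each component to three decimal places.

d · e = (-11)·(-5) + 3·8 = 55 + 24 = 79
|e|² = 25 + 64 = 89
proj_e d = (79/89) · (-5, 8) ≈ (-4.438, 7.101)

(-4.438, 7.101)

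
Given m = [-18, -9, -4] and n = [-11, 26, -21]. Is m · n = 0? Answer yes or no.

m · n = (-18)·(-11) + (-9)·26 + (-4)·(-21) = 198 - 234 + 84 = 48
Nonzero, so the vectors are not orthogonal.

no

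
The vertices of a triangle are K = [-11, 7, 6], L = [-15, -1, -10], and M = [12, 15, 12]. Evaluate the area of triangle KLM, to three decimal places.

192.250

KL = (-4, -8, -16),  KM = (23, 8, 6)
i: (-8)·6 - (-16)·8 = -48 - (-128) = 80
j: (-16)·23 - (-4)·6 = -368 - (-24) = -344
k: (-4)·8 - (-8)·23 = -32 - (-184) = 152
KL × KM = (80, -344, 152)
|KL × KM| = √147840 ≈ 384.4997
area = ½ · 384.4997 ≈ 192.250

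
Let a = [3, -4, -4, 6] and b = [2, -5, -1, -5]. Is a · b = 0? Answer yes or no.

a · b = 3·2 + (-4)·(-5) + (-4)·(-1) + 6·(-5) = 6 + 20 + 4 - 30 = 0
Zero, so the vectors are orthogonal.

yes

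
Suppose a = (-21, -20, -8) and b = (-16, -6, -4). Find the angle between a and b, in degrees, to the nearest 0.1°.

a · b = (-21)·(-16) + (-20)·(-6) + (-8)·(-4) = 336 + 120 + 32 = 488
|a|² = 441 + 400 + 64 = 905,  |a| = √905 ≈ 30.083218
|b|² = 256 + 36 + 16 = 308,  |b| = √308 ≈ 17.549929
cos θ = 488 / (30.083218 · 17.549929) ≈ 0.92432
θ = arccos(0.92432) ≈ 22.4°

22.4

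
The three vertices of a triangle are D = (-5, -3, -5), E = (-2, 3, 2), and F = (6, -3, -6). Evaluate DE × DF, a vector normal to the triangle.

DE = (3, 6, 7)
DF = (11, 0, -1)
i: 6·(-1) - 7·0 = -6 - 0 = -6
j: 7·11 - 3·(-1) = 77 - (-3) = 80
k: 3·0 - 6·11 = 0 - 66 = -66
DE × DF = (-6, 80, -66)

(-6, 80, -66)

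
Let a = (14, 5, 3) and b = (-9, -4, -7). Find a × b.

i: 5·(-7) - 3·(-4) = -35 - (-12) = -23
j: 3·(-9) - 14·(-7) = -27 - (-98) = 71
k: 14·(-4) - 5·(-9) = -56 - (-45) = -11
a × b = (-23, 71, -11)

(-23, 71, -11)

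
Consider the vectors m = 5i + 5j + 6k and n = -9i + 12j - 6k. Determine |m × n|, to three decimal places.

i: 5·(-6) - 6·12 = -30 - 72 = -102
j: 6·(-9) - 5·(-6) = -54 - (-30) = -24
k: 5·12 - 5·(-9) = 60 - (-45) = 105
m × n = (-102, -24, 105)
|m × n| = √((-102)² + (-24)² + 105²) = √22005 ≈ 148.3408

148.341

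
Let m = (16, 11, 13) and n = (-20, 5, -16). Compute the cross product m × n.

i: 11·(-16) - 13·5 = -176 - 65 = -241
j: 13·(-20) - 16·(-16) = -260 - (-256) = -4
k: 16·5 - 11·(-20) = 80 - (-220) = 300
m × n = (-241, -4, 300)

(-241, -4, 300)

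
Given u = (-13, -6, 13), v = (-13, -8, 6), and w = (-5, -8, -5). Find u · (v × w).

258

v × w:
i: (-8)·(-5) - 6·(-8) = 40 - (-48) = 88
j: 6·(-5) - (-13)·(-5) = -30 - 65 = -95
k: (-13)·(-8) - (-8)·(-5) = 104 - 40 = 64
v × w = (88, -95, 64)
u · (v × w) = (-13)·88 + (-6)·(-95) + 13·64 = -1144 + 570 + 832 = 258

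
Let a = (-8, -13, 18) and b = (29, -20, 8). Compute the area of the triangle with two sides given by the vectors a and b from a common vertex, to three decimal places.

i: (-13)·8 - 18·(-20) = -104 - (-360) = 256
j: 18·29 - (-8)·8 = 522 - (-64) = 586
k: (-8)·(-20) - (-13)·29 = 160 - (-377) = 537
a × b = (256, 586, 537)
|a × b| = √(256² + 586² + 537²) = √697301 ≈ 835.0455
area = ½ · 835.0455 ≈ 417.523

417.523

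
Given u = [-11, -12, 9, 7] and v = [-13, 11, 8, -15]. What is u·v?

-22

u · v = (-11)·(-13) + (-12)·11 + 9·8 + 7·(-15) = 143 - 132 + 72 - 105 = -22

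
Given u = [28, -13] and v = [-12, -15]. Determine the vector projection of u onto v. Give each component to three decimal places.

(4.585, 5.732)

u · v = 28·(-12) + (-13)·(-15) = -336 + 195 = -141
|v|² = 144 + 225 = 369
proj_v u = (-141/369) · (-12, -15) ≈ (4.585, 5.732)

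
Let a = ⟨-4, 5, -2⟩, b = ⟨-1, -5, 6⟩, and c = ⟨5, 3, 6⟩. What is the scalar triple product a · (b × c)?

b × c:
i: (-5)·6 - 6·3 = -30 - 18 = -48
j: 6·5 - (-1)·6 = 30 - (-6) = 36
k: (-1)·3 - (-5)·5 = -3 - (-25) = 22
b × c = (-48, 36, 22)
a · (b × c) = (-4)·(-48) + 5·36 + (-2)·22 = 192 + 180 - 44 = 328

328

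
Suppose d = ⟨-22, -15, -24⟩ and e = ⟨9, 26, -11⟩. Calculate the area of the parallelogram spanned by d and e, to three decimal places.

1011.560

i: (-15)·(-11) - (-24)·26 = 165 - (-624) = 789
j: (-24)·9 - (-22)·(-11) = -216 - 242 = -458
k: (-22)·26 - (-15)·9 = -572 - (-135) = -437
d × e = (789, -458, -437)
|d × e| = √(789² + (-458)² + (-437)²) = √1023254 ≈ 1011.5602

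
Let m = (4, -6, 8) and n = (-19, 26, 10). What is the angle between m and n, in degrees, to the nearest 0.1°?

m · n = 4·(-19) + (-6)·26 + 8·10 = -76 - 156 + 80 = -152
|m|² = 16 + 36 + 64 = 116,  |m| = √116 ≈ 10.770330
|n|² = 361 + 676 + 100 = 1137,  |n| = √1137 ≈ 33.719431
cos θ = -152 / (10.770330 · 33.719431) ≈ -0.41854
θ = arccos(-0.41854) ≈ 114.7°

114.7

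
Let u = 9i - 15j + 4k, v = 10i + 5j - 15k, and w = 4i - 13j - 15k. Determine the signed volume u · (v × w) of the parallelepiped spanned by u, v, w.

v × w:
i: 5·(-15) - (-15)·(-13) = -75 - 195 = -270
j: (-15)·4 - 10·(-15) = -60 - (-150) = 90
k: 10·(-13) - 5·4 = -130 - 20 = -150
v × w = (-270, 90, -150)
u · (v × w) = 9·(-270) + (-15)·90 + 4·(-150) = -2430 - 1350 - 600 = -4380

-4380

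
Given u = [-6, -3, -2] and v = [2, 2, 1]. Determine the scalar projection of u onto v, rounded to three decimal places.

-6.667

u · v = (-6)·2 + (-3)·2 + (-2)·1 = -12 - 6 - 2 = -20
|v| = √(4 + 4 + 1) = √9 ≈ 3.0000
comp_v u = -20 / √9 ≈ -6.667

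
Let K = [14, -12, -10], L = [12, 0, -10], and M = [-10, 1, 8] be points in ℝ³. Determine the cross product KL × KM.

(216, 36, 262)

KL = (-2, 12, 0)
KM = (-24, 13, 18)
i: 12·18 - 0·13 = 216 - 0 = 216
j: 0·(-24) - (-2)·18 = 0 - (-36) = 36
k: (-2)·13 - 12·(-24) = -26 - (-288) = 262
KL × KM = (216, 36, 262)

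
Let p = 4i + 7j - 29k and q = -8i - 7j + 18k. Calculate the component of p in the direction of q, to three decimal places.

-28.845

p · q = 4·(-8) + 7·(-7) + (-29)·18 = -32 - 49 - 522 = -603
|q| = √(64 + 49 + 324) = √437 ≈ 20.9045
comp_q p = -603 / √437 ≈ -28.845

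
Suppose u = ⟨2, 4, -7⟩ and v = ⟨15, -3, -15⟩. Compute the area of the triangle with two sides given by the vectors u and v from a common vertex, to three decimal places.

64.308

i: 4·(-15) - (-7)·(-3) = -60 - 21 = -81
j: (-7)·15 - 2·(-15) = -105 - (-30) = -75
k: 2·(-3) - 4·15 = -6 - 60 = -66
u × v = (-81, -75, -66)
|u × v| = √((-81)² + (-75)² + (-66)²) = √16542 ≈ 128.6157
area = ½ · 128.6157 ≈ 64.308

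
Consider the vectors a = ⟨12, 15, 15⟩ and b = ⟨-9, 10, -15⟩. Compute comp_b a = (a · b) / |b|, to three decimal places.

a · b = 12·(-9) + 15·10 + 15·(-15) = -108 + 150 - 225 = -183
|b| = √(81 + 100 + 225) = √406 ≈ 20.1494
comp_b a = -183 / √406 ≈ -9.082

-9.082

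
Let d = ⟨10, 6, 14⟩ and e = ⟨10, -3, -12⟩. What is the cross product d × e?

(-30, 260, -90)

i: 6·(-12) - 14·(-3) = -72 - (-42) = -30
j: 14·10 - 10·(-12) = 140 - (-120) = 260
k: 10·(-3) - 6·10 = -30 - 60 = -90
d × e = (-30, 260, -90)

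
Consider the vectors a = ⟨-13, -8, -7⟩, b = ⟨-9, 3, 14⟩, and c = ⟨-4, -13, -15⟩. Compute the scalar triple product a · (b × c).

-1156

b × c:
i: 3·(-15) - 14·(-13) = -45 - (-182) = 137
j: 14·(-4) - (-9)·(-15) = -56 - 135 = -191
k: (-9)·(-13) - 3·(-4) = 117 - (-12) = 129
b × c = (137, -191, 129)
a · (b × c) = (-13)·137 + (-8)·(-191) + (-7)·129 = -1781 + 1528 - 903 = -1156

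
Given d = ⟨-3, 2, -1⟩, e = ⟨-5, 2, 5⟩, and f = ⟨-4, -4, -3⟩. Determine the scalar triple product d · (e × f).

-140

e × f:
i: 2·(-3) - 5·(-4) = -6 - (-20) = 14
j: 5·(-4) - (-5)·(-3) = -20 - 15 = -35
k: (-5)·(-4) - 2·(-4) = 20 - (-8) = 28
e × f = (14, -35, 28)
d · (e × f) = (-3)·14 + 2·(-35) + (-1)·28 = -42 - 70 - 28 = -140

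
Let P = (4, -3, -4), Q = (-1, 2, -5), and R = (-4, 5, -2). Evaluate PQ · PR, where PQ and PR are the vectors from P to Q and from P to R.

78

PQ = Q − P = (-5, 5, -1)
PR = R − P = (-8, 8, 2)
PQ · PR = (-5)·(-8) + 5·8 + (-1)·2 = 40 + 40 - 2 = 78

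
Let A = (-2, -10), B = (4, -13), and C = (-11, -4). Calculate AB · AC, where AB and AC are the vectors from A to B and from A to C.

AB = B − A = (6, -3)
AC = C − A = (-9, 6)
AB · AC = 6·(-9) + (-3)·6 = -54 - 18 = -72

-72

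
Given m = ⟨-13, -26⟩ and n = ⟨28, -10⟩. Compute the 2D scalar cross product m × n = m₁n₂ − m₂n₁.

(-13)·(-10) - (-26)·28 = 130 - (-728) = 858

858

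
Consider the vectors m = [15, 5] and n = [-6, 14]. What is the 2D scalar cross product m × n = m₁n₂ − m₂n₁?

15·14 - 5·(-6) = 210 - (-30) = 240

240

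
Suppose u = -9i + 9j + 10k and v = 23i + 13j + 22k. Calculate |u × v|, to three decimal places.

541.095

i: 9·22 - 10·13 = 198 - 130 = 68
j: 10·23 - (-9)·22 = 230 - (-198) = 428
k: (-9)·13 - 9·23 = -117 - 207 = -324
u × v = (68, 428, -324)
|u × v| = √(68² + 428² + (-324)²) = √292784 ≈ 541.0952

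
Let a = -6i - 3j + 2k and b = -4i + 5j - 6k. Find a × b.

(8, -44, -42)

i: (-3)·(-6) - 2·5 = 18 - 10 = 8
j: 2·(-4) - (-6)·(-6) = -8 - 36 = -44
k: (-6)·5 - (-3)·(-4) = -30 - 12 = -42
a × b = (8, -44, -42)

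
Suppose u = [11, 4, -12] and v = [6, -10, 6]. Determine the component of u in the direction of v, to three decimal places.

u · v = 11·6 + 4·(-10) + (-12)·6 = 66 - 40 - 72 = -46
|v| = √(36 + 100 + 36) = √172 ≈ 13.1149
comp_v u = -46 / √172 ≈ -3.507

-3.507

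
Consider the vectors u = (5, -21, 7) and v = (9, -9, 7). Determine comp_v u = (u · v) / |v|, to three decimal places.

u · v = 5·9 + (-21)·(-9) + 7·7 = 45 + 189 + 49 = 283
|v| = √(81 + 81 + 49) = √211 ≈ 14.5258
comp_v u = 283 / √211 ≈ 19.483

19.483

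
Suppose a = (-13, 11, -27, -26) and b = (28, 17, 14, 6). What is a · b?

a · b = (-13)·28 + 11·17 + (-27)·14 + (-26)·6 = -364 + 187 - 378 - 156 = -711

-711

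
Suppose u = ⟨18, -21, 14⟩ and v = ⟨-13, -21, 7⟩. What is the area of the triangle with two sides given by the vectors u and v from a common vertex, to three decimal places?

i: (-21)·7 - 14·(-21) = -147 - (-294) = 147
j: 14·(-13) - 18·7 = -182 - 126 = -308
k: 18·(-21) - (-21)·(-13) = -378 - 273 = -651
u × v = (147, -308, -651)
|u × v| = √(147² + (-308)² + (-651)²) = √540274 ≈ 735.0333
area = ½ · 735.0333 ≈ 367.517

367.517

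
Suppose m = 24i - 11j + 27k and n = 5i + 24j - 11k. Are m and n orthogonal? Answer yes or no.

m · n = 24·5 + (-11)·24 + 27·(-11) = 120 - 264 - 297 = -441
Nonzero, so the vectors are not orthogonal.

no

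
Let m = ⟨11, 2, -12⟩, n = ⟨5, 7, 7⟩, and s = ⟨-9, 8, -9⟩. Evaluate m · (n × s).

-2581

n × s:
i: 7·(-9) - 7·8 = -63 - 56 = -119
j: 7·(-9) - 5·(-9) = -63 - (-45) = -18
k: 5·8 - 7·(-9) = 40 - (-63) = 103
n × s = (-119, -18, 103)
m · (n × s) = 11·(-119) + 2·(-18) + (-12)·103 = -1309 - 36 - 1236 = -2581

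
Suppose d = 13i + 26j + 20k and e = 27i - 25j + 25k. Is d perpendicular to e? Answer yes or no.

d · e = 13·27 + 26·(-25) + 20·25 = 351 - 650 + 500 = 201
Nonzero, so the vectors are not orthogonal.

no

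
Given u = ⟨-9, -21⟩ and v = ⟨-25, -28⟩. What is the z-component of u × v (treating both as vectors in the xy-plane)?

-273

(-9)·(-28) - (-21)·(-25) = 252 - 525 = -273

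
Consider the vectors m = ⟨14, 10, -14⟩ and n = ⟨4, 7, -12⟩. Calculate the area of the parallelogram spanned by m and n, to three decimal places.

i: 10·(-12) - (-14)·7 = -120 - (-98) = -22
j: (-14)·4 - 14·(-12) = -56 - (-168) = 112
k: 14·7 - 10·4 = 98 - 40 = 58
m × n = (-22, 112, 58)
|m × n| = √((-22)² + 112² + 58²) = √16392 ≈ 128.0312

128.031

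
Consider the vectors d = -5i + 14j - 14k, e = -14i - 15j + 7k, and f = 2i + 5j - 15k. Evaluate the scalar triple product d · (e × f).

-3134

e × f:
i: (-15)·(-15) - 7·5 = 225 - 35 = 190
j: 7·2 - (-14)·(-15) = 14 - 210 = -196
k: (-14)·5 - (-15)·2 = -70 - (-30) = -40
e × f = (190, -196, -40)
d · (e × f) = (-5)·190 + 14·(-196) + (-14)·(-40) = -950 - 2744 + 560 = -3134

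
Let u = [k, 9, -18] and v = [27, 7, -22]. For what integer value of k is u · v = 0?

-17

u · v = k·27 + 9·7 + (-18)·(-22) = 459 + 27k
Set equal to 0: 27k = -459, so k = -17.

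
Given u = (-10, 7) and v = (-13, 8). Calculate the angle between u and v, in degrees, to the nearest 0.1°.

u · v = (-10)·(-13) + 7·8 = 130 + 56 = 186
|u|² = 100 + 49 = 149,  |u| = √149 ≈ 12.206556
|v|² = 169 + 64 = 233,  |v| = √233 ≈ 15.264338
cos θ = 186 / (12.206556 · 15.264338) ≈ 0.99826
θ = arccos(0.99826) ≈ 3.4°

3.4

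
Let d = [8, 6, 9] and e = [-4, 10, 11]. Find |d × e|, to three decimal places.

i: 6·11 - 9·10 = 66 - 90 = -24
j: 9·(-4) - 8·11 = -36 - 88 = -124
k: 8·10 - 6·(-4) = 80 - (-24) = 104
d × e = (-24, -124, 104)
|d × e| = √((-24)² + (-124)² + 104²) = √26768 ≈ 163.6093

163.609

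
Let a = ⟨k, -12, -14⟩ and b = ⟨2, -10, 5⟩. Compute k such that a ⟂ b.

a · b = k·2 + (-12)·(-10) + (-14)·5 = 50 + 2k
Set equal to 0: 2k = -50, so k = -25.

-25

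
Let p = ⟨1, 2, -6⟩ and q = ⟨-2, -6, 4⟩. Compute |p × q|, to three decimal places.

29.189

i: 2·4 - (-6)·(-6) = 8 - 36 = -28
j: (-6)·(-2) - 1·4 = 12 - 4 = 8
k: 1·(-6) - 2·(-2) = -6 - (-4) = -2
p × q = (-28, 8, -2)
|p × q| = √((-28)² + 8² + (-2)²) = √852 ≈ 29.1890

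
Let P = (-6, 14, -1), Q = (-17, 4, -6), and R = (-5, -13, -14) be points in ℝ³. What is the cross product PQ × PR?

(-5, -148, 307)

PQ = (-11, -10, -5)
PR = (1, -27, -13)
i: (-10)·(-13) - (-5)·(-27) = 130 - 135 = -5
j: (-5)·1 - (-11)·(-13) = -5 - 143 = -148
k: (-11)·(-27) - (-10)·1 = 297 - (-10) = 307
PQ × PR = (-5, -148, 307)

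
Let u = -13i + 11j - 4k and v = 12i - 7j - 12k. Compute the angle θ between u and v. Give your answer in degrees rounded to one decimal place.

125.2

u · v = (-13)·12 + 11·(-7) + (-4)·(-12) = -156 - 77 + 48 = -185
|u|² = 169 + 121 + 16 = 306,  |u| = √306 ≈ 17.492856
|v|² = 144 + 49 + 144 = 337,  |v| = √337 ≈ 18.357560
cos θ = -185 / (17.492856 · 18.357560) ≈ -0.57610
θ = arccos(-0.57610) ≈ 125.2°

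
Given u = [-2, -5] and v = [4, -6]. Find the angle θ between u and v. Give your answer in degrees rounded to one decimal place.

u · v = (-2)·4 + (-5)·(-6) = -8 + 30 = 22
|u|² = 4 + 25 = 29,  |u| = √29 ≈ 5.385165
|v|² = 16 + 36 = 52,  |v| = √52 ≈ 7.211103
cos θ = 22 / (5.385165 · 7.211103) ≈ 0.56653
θ = arccos(0.56653) ≈ 55.5°

55.5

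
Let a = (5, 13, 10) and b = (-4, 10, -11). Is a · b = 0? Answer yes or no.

yes

a · b = 5·(-4) + 13·10 + 10·(-11) = -20 + 130 - 110 = 0
Zero, so the vectors are orthogonal.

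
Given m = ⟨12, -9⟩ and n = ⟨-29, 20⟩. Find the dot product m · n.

m · n = 12·(-29) + (-9)·20 = -348 - 180 = -528

-528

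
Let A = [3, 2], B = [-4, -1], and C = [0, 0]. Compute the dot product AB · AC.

AB = B − A = (-7, -3)
AC = C − A = (-3, -2)
AB · AC = (-7)·(-3) + (-3)·(-2) = 21 + 6 = 27

27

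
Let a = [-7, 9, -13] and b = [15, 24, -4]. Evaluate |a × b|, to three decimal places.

466.598

i: 9·(-4) - (-13)·24 = -36 - (-312) = 276
j: (-13)·15 - (-7)·(-4) = -195 - 28 = -223
k: (-7)·24 - 9·15 = -168 - 135 = -303
a × b = (276, -223, -303)
|a × b| = √(276² + (-223)² + (-303)²) = √217714 ≈ 466.5983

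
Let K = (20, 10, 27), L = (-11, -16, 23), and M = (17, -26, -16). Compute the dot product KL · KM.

1201

KL = L − K = (-31, -26, -4)
KM = M − K = (-3, -36, -43)
KL · KM = (-31)·(-3) + (-26)·(-36) + (-4)·(-43) = 93 + 936 + 172 = 1201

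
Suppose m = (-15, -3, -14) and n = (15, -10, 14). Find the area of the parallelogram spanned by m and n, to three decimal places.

266.738

i: (-3)·14 - (-14)·(-10) = -42 - 140 = -182
j: (-14)·15 - (-15)·14 = -210 - (-210) = 0
k: (-15)·(-10) - (-3)·15 = 150 - (-45) = 195
m × n = (-182, 0, 195)
|m × n| = √((-182)² + 0² + 195²) = √71149 ≈ 266.7377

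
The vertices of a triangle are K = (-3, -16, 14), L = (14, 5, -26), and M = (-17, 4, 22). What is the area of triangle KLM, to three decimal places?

616.189

KL = (17, 21, -40),  KM = (-14, 20, 8)
i: 21·8 - (-40)·20 = 168 - (-800) = 968
j: (-40)·(-14) - 17·8 = 560 - 136 = 424
k: 17·20 - 21·(-14) = 340 - (-294) = 634
KL × KM = (968, 424, 634)
|KL × KM| = √1518756 ≈ 1232.3782
area = ½ · 1232.3782 ≈ 616.189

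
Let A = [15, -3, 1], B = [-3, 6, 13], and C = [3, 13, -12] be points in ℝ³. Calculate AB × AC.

(-309, -378, -180)

AB = (-18, 9, 12)
AC = (-12, 16, -13)
i: 9·(-13) - 12·16 = -117 - 192 = -309
j: 12·(-12) - (-18)·(-13) = -144 - 234 = -378
k: (-18)·16 - 9·(-12) = -288 - (-108) = -180
AB × AC = (-309, -378, -180)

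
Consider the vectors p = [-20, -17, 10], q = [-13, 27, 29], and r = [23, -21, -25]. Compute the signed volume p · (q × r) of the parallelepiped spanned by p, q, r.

q × r:
i: 27·(-25) - 29·(-21) = -675 - (-609) = -66
j: 29·23 - (-13)·(-25) = 667 - 325 = 342
k: (-13)·(-21) - 27·23 = 273 - 621 = -348
q × r = (-66, 342, -348)
p · (q × r) = (-20)·(-66) + (-17)·342 + 10·(-348) = 1320 - 5814 - 3480 = -7974

-7974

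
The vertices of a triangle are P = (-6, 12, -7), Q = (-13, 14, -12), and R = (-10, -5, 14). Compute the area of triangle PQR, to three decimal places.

107.083

PQ = (-7, 2, -5),  PR = (-4, -17, 21)
i: 2·21 - (-5)·(-17) = 42 - 85 = -43
j: (-5)·(-4) - (-7)·21 = 20 - (-147) = 167
k: (-7)·(-17) - 2·(-4) = 119 - (-8) = 127
PQ × PR = (-43, 167, 127)
|PQ × PR| = √45867 ≈ 214.1658
area = ½ · 214.1658 ≈ 107.083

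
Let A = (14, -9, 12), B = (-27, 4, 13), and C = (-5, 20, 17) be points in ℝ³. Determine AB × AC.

(36, 186, -942)

AB = (-41, 13, 1)
AC = (-19, 29, 5)
i: 13·5 - 1·29 = 65 - 29 = 36
j: 1·(-19) - (-41)·5 = -19 - (-205) = 186
k: (-41)·29 - 13·(-19) = -1189 - (-247) = -942
AB × AC = (36, 186, -942)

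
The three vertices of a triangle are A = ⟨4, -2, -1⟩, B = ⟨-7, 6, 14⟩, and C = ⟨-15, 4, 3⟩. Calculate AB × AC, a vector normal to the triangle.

AB = (-11, 8, 15)
AC = (-19, 6, 4)
i: 8·4 - 15·6 = 32 - 90 = -58
j: 15·(-19) - (-11)·4 = -285 - (-44) = -241
k: (-11)·6 - 8·(-19) = -66 - (-152) = 86
AB × AC = (-58, -241, 86)

(-58, -241, 86)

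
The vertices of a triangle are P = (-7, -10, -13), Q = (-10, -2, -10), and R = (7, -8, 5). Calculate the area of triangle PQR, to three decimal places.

PQ = (-3, 8, 3),  PR = (14, 2, 18)
i: 8·18 - 3·2 = 144 - 6 = 138
j: 3·14 - (-3)·18 = 42 - (-54) = 96
k: (-3)·2 - 8·14 = -6 - 112 = -118
PQ × PR = (138, 96, -118)
|PQ × PR| = √42184 ≈ 205.3874
area = ½ · 205.3874 ≈ 102.694

102.694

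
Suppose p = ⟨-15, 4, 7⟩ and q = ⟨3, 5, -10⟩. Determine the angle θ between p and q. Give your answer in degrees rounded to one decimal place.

p · q = (-15)·3 + 4·5 + 7·(-10) = -45 + 20 - 70 = -95
|p|² = 225 + 16 + 49 = 290,  |p| = √290 ≈ 17.029386
|q|² = 9 + 25 + 100 = 134,  |q| = √134 ≈ 11.575837
cos θ = -95 / (17.029386 · 11.575837) ≈ -0.48192
θ = arccos(-0.48192) ≈ 118.8°

118.8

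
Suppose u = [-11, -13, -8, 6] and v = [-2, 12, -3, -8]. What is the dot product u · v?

-158

u · v = (-11)·(-2) + (-13)·12 + (-8)·(-3) + 6·(-8) = 22 - 156 + 24 - 48 = -158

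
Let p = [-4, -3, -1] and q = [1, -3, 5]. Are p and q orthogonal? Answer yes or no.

p · q = (-4)·1 + (-3)·(-3) + (-1)·5 = -4 + 9 - 5 = 0
Zero, so the vectors are orthogonal.

yes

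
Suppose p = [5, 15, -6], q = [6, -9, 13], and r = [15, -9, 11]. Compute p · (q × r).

1539

q × r:
i: (-9)·11 - 13·(-9) = -99 - (-117) = 18
j: 13·15 - 6·11 = 195 - 66 = 129
k: 6·(-9) - (-9)·15 = -54 - (-135) = 81
q × r = (18, 129, 81)
p · (q × r) = 5·18 + 15·129 + (-6)·81 = 90 + 1935 - 486 = 1539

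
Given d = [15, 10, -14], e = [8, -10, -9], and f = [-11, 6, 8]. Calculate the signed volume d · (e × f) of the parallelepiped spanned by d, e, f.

e × f:
i: (-10)·8 - (-9)·6 = -80 - (-54) = -26
j: (-9)·(-11) - 8·8 = 99 - 64 = 35
k: 8·6 - (-10)·(-11) = 48 - 110 = -62
e × f = (-26, 35, -62)
d · (e × f) = 15·(-26) + 10·35 + (-14)·(-62) = -390 + 350 + 868 = 828

828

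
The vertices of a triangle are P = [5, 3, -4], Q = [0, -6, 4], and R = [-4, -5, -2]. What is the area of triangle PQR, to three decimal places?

PQ = (-5, -9, 8),  PR = (-9, -8, 2)
i: (-9)·2 - 8·(-8) = -18 - (-64) = 46
j: 8·(-9) - (-5)·2 = -72 - (-10) = -62
k: (-5)·(-8) - (-9)·(-9) = 40 - 81 = -41
PQ × PR = (46, -62, -41)
|PQ × PR| = √7641 ≈ 87.4128
area = ½ · 87.4128 ≈ 43.706

43.706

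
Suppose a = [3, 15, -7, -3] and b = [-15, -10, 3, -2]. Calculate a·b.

-210

a · b = 3·(-15) + 15·(-10) + (-7)·3 + (-3)·(-2) = -45 - 150 - 21 + 6 = -210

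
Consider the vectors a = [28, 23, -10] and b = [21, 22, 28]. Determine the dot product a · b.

a · b = 28·21 + 23·22 + (-10)·28 = 588 + 506 - 280 = 814

814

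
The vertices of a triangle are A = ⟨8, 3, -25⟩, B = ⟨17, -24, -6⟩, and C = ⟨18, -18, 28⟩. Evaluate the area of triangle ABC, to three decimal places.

AB = (9, -27, 19),  AC = (10, -21, 53)
i: (-27)·53 - 19·(-21) = -1431 - (-399) = -1032
j: 19·10 - 9·53 = 190 - 477 = -287
k: 9·(-21) - (-27)·10 = -189 - (-270) = 81
AB × AC = (-1032, -287, 81)
|AB × AC| = √1153954 ≈ 1074.2225
area = ½ · 1074.2225 ≈ 537.111

537.111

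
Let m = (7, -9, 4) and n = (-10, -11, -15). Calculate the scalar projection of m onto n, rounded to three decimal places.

-1.468

m · n = 7·(-10) + (-9)·(-11) + 4·(-15) = -70 + 99 - 60 = -31
|n| = √(100 + 121 + 225) = √446 ≈ 21.1187
comp_n m = -31 / √446 ≈ -1.468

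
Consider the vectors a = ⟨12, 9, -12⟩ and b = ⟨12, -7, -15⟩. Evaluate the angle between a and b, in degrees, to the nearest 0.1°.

48.4

a · b = 12·12 + 9·(-7) + (-12)·(-15) = 144 - 63 + 180 = 261
|a|² = 144 + 81 + 144 = 369,  |a| = √369 ≈ 19.209373
|b|² = 144 + 49 + 225 = 418,  |b| = √418 ≈ 20.445048
cos θ = 261 / (19.209373 · 20.445048) ≈ 0.66457
θ = arccos(0.66457) ≈ 48.4°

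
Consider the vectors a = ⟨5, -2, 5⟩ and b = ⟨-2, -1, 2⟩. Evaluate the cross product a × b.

(1, -20, -9)

i: (-2)·2 - 5·(-1) = -4 - (-5) = 1
j: 5·(-2) - 5·2 = -10 - 10 = -20
k: 5·(-1) - (-2)·(-2) = -5 - 4 = -9
a × b = (1, -20, -9)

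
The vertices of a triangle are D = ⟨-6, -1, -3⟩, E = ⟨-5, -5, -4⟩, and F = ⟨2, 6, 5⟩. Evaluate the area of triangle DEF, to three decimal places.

DE = (1, -4, -1),  DF = (8, 7, 8)
i: (-4)·8 - (-1)·7 = -32 - (-7) = -25
j: (-1)·8 - 1·8 = -8 - 8 = -16
k: 1·7 - (-4)·8 = 7 - (-32) = 39
DE × DF = (-25, -16, 39)
|DE × DF| = √2402 ≈ 49.0102
area = ½ · 49.0102 ≈ 24.505

24.505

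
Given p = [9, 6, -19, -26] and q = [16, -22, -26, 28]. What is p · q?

p · q = 9·16 + 6·(-22) + (-19)·(-26) + (-26)·28 = 144 - 132 + 494 - 728 = -222

-222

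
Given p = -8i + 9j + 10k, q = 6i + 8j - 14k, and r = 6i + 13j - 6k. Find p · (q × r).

-1204

q × r:
i: 8·(-6) - (-14)·13 = -48 - (-182) = 134
j: (-14)·6 - 6·(-6) = -84 - (-36) = -48
k: 6·13 - 8·6 = 78 - 48 = 30
q × r = (134, -48, 30)
p · (q × r) = (-8)·134 + 9·(-48) + 10·30 = -1072 - 432 + 300 = -1204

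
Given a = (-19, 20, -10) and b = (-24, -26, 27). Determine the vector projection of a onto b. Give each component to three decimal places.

(4.046, 4.384, -4.552)

a · b = (-19)·(-24) + 20·(-26) + (-10)·27 = 456 - 520 - 270 = -334
|b|² = 576 + 676 + 729 = 1981
proj_b a = (-334/1981) · (-24, -26, 27) ≈ (4.046, 4.384, -4.552)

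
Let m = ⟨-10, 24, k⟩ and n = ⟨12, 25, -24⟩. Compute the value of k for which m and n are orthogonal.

20

m · n = (-10)·12 + 24·25 + k·(-24) = 480 - 24k
Set equal to 0: -24k = -480, so k = 20.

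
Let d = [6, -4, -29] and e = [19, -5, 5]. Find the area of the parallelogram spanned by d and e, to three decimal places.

i: (-4)·5 - (-29)·(-5) = -20 - 145 = -165
j: (-29)·19 - 6·5 = -551 - 30 = -581
k: 6·(-5) - (-4)·19 = -30 - (-76) = 46
d × e = (-165, -581, 46)
|d × e| = √((-165)² + (-581)² + 46²) = √366902 ≈ 605.7244

605.724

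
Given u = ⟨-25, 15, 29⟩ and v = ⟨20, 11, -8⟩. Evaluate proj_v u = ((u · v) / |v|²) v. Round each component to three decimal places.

(-19.385, -10.662, 7.754)

u · v = (-25)·20 + 15·11 + 29·(-8) = -500 + 165 - 232 = -567
|v|² = 400 + 121 + 64 = 585
proj_v u = (-567/585) · (20, 11, -8) ≈ (-19.385, -10.662, 7.754)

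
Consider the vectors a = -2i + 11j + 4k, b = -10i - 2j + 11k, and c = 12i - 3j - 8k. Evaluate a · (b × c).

690

b × c:
i: (-2)·(-8) - 11·(-3) = 16 - (-33) = 49
j: 11·12 - (-10)·(-8) = 132 - 80 = 52
k: (-10)·(-3) - (-2)·12 = 30 - (-24) = 54
b × c = (49, 52, 54)
a · (b × c) = (-2)·49 + 11·52 + 4·54 = -98 + 572 + 216 = 690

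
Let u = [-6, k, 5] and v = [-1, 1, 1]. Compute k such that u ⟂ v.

u · v = (-6)·(-1) + k·1 + 5·1 = 11 + 1k
Set equal to 0: 1k = -11, so k = -11.

-11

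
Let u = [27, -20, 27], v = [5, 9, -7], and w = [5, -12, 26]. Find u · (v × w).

4515

v × w:
i: 9·26 - (-7)·(-12) = 234 - 84 = 150
j: (-7)·5 - 5·26 = -35 - 130 = -165
k: 5·(-12) - 9·5 = -60 - 45 = -105
v × w = (150, -165, -105)
u · (v × w) = 27·150 + (-20)·(-165) + 27·(-105) = 4050 + 3300 - 2835 = 4515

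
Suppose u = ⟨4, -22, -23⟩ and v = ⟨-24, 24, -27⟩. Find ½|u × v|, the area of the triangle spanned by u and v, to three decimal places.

i: (-22)·(-27) - (-23)·24 = 594 - (-552) = 1146
j: (-23)·(-24) - 4·(-27) = 552 - (-108) = 660
k: 4·24 - (-22)·(-24) = 96 - 528 = -432
u × v = (1146, 660, -432)
|u × v| = √(1146² + 660² + (-432)²) = √1935540 ≈ 1391.2369
area = ½ · 1391.2369 ≈ 695.618

695.618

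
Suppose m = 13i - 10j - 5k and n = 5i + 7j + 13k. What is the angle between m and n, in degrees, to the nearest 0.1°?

105.2

m · n = 13·5 + (-10)·7 + (-5)·13 = 65 - 70 - 65 = -70
|m|² = 169 + 100 + 25 = 294,  |m| = √294 ≈ 17.146428
|n|² = 25 + 49 + 169 = 243,  |n| = √243 ≈ 15.588457
cos θ = -70 / (17.146428 · 15.588457) ≈ -0.26189
θ = arccos(-0.26189) ≈ 105.2°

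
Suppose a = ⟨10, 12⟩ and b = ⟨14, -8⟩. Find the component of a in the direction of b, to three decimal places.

a · b = 10·14 + 12·(-8) = 140 - 96 = 44
|b| = √(196 + 64) = √260 ≈ 16.1245
comp_b a = 44 / √260 ≈ 2.729

2.729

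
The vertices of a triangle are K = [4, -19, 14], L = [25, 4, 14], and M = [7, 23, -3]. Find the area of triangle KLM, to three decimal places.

KL = (21, 23, 0),  KM = (3, 42, -17)
i: 23·(-17) - 0·42 = -391 - 0 = -391
j: 0·3 - 21·(-17) = 0 - (-357) = 357
k: 21·42 - 23·3 = 882 - 69 = 813
KL × KM = (-391, 357, 813)
|KL × KM| = √941299 ≈ 970.2056
area = ½ · 970.2056 ≈ 485.103

485.103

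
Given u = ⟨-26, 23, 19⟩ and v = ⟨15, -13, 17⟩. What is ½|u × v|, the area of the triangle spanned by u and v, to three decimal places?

i: 23·17 - 19·(-13) = 391 - (-247) = 638
j: 19·15 - (-26)·17 = 285 - (-442) = 727
k: (-26)·(-13) - 23·15 = 338 - 345 = -7
u × v = (638, 727, -7)
|u × v| = √(638² + 727² + (-7)²) = √935622 ≈ 967.2756
area = ½ · 967.2756 ≈ 483.638

483.638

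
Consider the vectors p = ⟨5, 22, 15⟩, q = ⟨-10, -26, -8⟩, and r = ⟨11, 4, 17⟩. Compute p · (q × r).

3444

q × r:
i: (-26)·17 - (-8)·4 = -442 - (-32) = -410
j: (-8)·11 - (-10)·17 = -88 - (-170) = 82
k: (-10)·4 - (-26)·11 = -40 - (-286) = 246
q × r = (-410, 82, 246)
p · (q × r) = 5·(-410) + 22·82 + 15·246 = -2050 + 1804 + 3690 = 3444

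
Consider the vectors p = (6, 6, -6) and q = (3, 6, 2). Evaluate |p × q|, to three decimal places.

59.397

i: 6·2 - (-6)·6 = 12 - (-36) = 48
j: (-6)·3 - 6·2 = -18 - 12 = -30
k: 6·6 - 6·3 = 36 - 18 = 18
p × q = (48, -30, 18)
|p × q| = √(48² + (-30)² + 18²) = √3528 ≈ 59.3970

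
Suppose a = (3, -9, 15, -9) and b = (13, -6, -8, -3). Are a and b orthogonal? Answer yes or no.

yes

a · b = 3·13 + (-9)·(-6) + 15·(-8) + (-9)·(-3) = 39 + 54 - 120 + 27 = 0
Zero, so the vectors are orthogonal.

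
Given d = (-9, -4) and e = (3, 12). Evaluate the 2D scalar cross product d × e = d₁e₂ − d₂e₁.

-96

(-9)·12 - (-4)·3 = -108 - (-12) = -96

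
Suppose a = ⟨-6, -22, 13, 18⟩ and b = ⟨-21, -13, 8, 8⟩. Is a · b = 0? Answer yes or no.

no

a · b = (-6)·(-21) + (-22)·(-13) + 13·8 + 18·8 = 126 + 286 + 104 + 144 = 660
Nonzero, so the vectors are not orthogonal.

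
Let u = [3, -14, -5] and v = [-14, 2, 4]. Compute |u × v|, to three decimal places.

i: (-14)·4 - (-5)·2 = -56 - (-10) = -46
j: (-5)·(-14) - 3·4 = 70 - 12 = 58
k: 3·2 - (-14)·(-14) = 6 - 196 = -190
u × v = (-46, 58, -190)
|u × v| = √((-46)² + 58² + (-190)²) = √41580 ≈ 203.9117

203.912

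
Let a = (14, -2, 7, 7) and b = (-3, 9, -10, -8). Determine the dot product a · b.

-186

a · b = 14·(-3) + (-2)·9 + 7·(-10) + 7·(-8) = -42 - 18 - 70 - 56 = -186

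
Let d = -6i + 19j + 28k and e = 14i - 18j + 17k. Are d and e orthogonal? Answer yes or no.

d · e = (-6)·14 + 19·(-18) + 28·17 = -84 - 342 + 476 = 50
Nonzero, so the vectors are not orthogonal.

no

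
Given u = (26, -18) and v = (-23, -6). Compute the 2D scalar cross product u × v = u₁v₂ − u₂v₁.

-570

26·(-6) - (-18)·(-23) = -156 - 414 = -570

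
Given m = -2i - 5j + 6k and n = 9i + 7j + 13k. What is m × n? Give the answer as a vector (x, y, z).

(-107, 80, 31)

i: (-5)·13 - 6·7 = -65 - 42 = -107
j: 6·9 - (-2)·13 = 54 - (-26) = 80
k: (-2)·7 - (-5)·9 = -14 - (-45) = 31
m × n = (-107, 80, 31)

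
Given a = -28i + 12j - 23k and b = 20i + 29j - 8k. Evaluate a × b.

(571, -684, -1052)

i: 12·(-8) - (-23)·29 = -96 - (-667) = 571
j: (-23)·20 - (-28)·(-8) = -460 - 224 = -684
k: (-28)·29 - 12·20 = -812 - 240 = -1052
a × b = (571, -684, -1052)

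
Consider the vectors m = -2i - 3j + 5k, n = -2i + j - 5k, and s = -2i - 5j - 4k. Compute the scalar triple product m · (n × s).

112

n × s:
i: 1·(-4) - (-5)·(-5) = -4 - 25 = -29
j: (-5)·(-2) - (-2)·(-4) = 10 - 8 = 2
k: (-2)·(-5) - 1·(-2) = 10 - (-2) = 12
n × s = (-29, 2, 12)
m · (n × s) = (-2)·(-29) + (-3)·2 + 5·12 = 58 - 6 + 60 = 112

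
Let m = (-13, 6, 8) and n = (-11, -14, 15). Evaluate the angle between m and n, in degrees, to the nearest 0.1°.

m · n = (-13)·(-11) + 6·(-14) + 8·15 = 143 - 84 + 120 = 179
|m|² = 169 + 36 + 64 = 269,  |m| = √269 ≈ 16.401219
|n|² = 121 + 196 + 225 = 542,  |n| = √542 ≈ 23.280893
cos θ = 179 / (16.401219 · 23.280893) ≈ 0.46879
θ = arccos(0.46879) ≈ 62.0°

62.0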